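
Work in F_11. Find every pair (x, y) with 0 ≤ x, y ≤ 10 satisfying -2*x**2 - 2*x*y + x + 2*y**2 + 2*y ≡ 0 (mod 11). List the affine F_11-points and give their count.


Affine F_11-points: {(0, 0), (0, 10), (3, 6), (3, 7), (6, 0), (6, 5), (7, 7), (7, 10), (8, 1), (8, 6)}; count = 10.

For each of the 121 pairs (x, y) ∈ F_11², evaluate f(x, y) mod 11. Record the zeros.
  x = 0: [0↦0, 1↦4, 2↦1, 3↦2, 4↦7, 5↦5, 6↦7, 7↦2, 8↦1, 9↦4, 10↦0]  zeros at y ∈ {0, 10}
  x = 1: [0↦10, 1↦1, 2↦7, 3↦6, 4↦9, 5↦5, 6↦5, 7↦9, 8↦6, 9↦7, 10↦1]  zeros at y ∈ ∅
  x = 2: [0↦5, 1↦5, 2↦9, 3↦6, 4↦7, 5↦1, 6↦10, 7↦1, 8↦7, 9↦6, 10↦9]  zeros at y ∈ ∅
  x = 3: [0↦7, 1↦5, 2↦7, 3↦2, 4↦1, 5↦4, 6↦0, 7↦0, 8↦4, 9↦1, 10↦2]  zeros at y ∈ {6, 7}
  x = 4: [0↦5, 1↦1, 2↦1, 3↦5, 4↦2, 5↦3, 6↦8, 7↦6, 8↦8, 9↦3, 10↦2]  zeros at y ∈ ∅
  x = 5: [0↦10, 1↦4, 2↦2, 3↦4, 4↦10, 5↦9, 6↦1, 7↦8, 8↦8, 9↦1, 10↦9]  zeros at y ∈ ∅
  x = 6: [0↦0, 1↦3, 2↦10, 3↦10, 4↦3, 5↦0, 6↦1, 7↦6, 8↦4, 9↦6, 10↦1]  zeros at y ∈ {0, 5}
  x = 7: [0↦8, 1↦9, 2↦3, 3↦1, 4↦3, 5↦9, 6↦8, 7↦0, 8↦7, 9↦7, 10↦0]  zeros at y ∈ {7, 10}
  x = 8: [0↦1, 1↦0, 2↦3, 3↦10, 4↦10, 5↦3, 6↦0, 7↦1, 8↦6, 9↦4, 10↦6]  zeros at y ∈ {1, 6}
  x = 9: [0↦1, 1↦9, 2↦10, 3↦4, 4↦2, 5↦4, 6↦10, 7↦9, 8↦1, 9↦8, 10↦8]  zeros at y ∈ ∅
  x = 10: [0↦8, 1↦3, 2↦2, 3↦5, 4↦1, 5↦1, 6↦5, 7↦2, 8↦3, 9↦8, 10↦6]  zeros at y ∈ ∅
Collecting zeros: affine points = {(0, 0), (0, 10), (3, 6), (3, 7), (6, 0), (6, 5), (7, 7), (7, 10), (8, 1), (8, 6)}.
Total count |C(F_11)_aff| = 10.


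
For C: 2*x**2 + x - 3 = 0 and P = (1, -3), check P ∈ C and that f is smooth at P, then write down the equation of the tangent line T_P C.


Tangent line at P: 5*x - 5 = 0.

Step 1: f(1, -3) = 0, so P lies on C.
Step 2: partial derivatives
  f_x(x, y) = 4*x + 1, f_y(x, y) = 0.
  f_x(P) = 5, f_y(P) = 0 (gradient nonzero, so P is smooth).
Step 3: tangent line at P: 5·(x − 1) + 0·(y − -3) = 0.
Expanding: 5*x - 5 = 0.


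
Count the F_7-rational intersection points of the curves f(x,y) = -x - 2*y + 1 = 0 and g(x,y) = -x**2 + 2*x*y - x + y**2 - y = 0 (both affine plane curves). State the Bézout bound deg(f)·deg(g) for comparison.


Common zeros: ∅; count = 0; Bézout bound = 2.

deg(f) = 1, deg(g) = 2, so Bézout bound = 2.
Scan x ∈ F_7. For each x, list the y ∈ F_7 with f(x, y) ≡ 0 and those with g(x, y) ≡ 0 (mod 7); the common zeros in that column are the intersection.
  x = 0: f ≡ 0 at y ∈ {4}; g ≡ 0 at y ∈ {0, 1}; common: ∅.
  x = 1: f ≡ 0 at y ∈ {0}; g ≡ 0 at y ∈ {1, 5}; common: ∅.
  x = 2: f ≡ 0 at y ∈ {3}; g ≡ 0 at y ∈ ∅; common: ∅.
  x = 3: f ≡ 0 at y ∈ {6}; g ≡ 0 at y ∈ ∅; common: ∅.
  x = 4: f ≡ 0 at y ∈ {2}; g ≡ 0 at y ∈ ∅; common: ∅.
  x = 5: f ≡ 0 at y ∈ {5}; g ≡ 0 at y ∈ ∅; common: ∅.
  x = 6: f ≡ 0 at y ∈ {1}; g ≡ 0 at y ∈ {0, 3}; common: ∅.
Collecting: common zeros = ∅, so the count is 0.
Comparison with the Bézout bound: 0 ≤ 2 = deg(f)·deg(g), as expected for curves with no common component (the affine F_7-count falls short of the bound because intersections may lie at infinity, over extension fields, or carry multiplicity).


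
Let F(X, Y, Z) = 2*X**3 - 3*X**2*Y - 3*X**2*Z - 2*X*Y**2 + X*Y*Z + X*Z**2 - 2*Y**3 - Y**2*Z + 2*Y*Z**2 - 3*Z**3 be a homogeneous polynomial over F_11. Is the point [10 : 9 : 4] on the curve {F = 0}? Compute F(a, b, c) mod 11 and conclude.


F(10,9,4) ≡ 0 (mod 11); P is on the curve.

Evaluate F(10, 9, 4) term-by-term (mod 11).
  2*X**3 ↦ 2·1000·1·1 = 2000
  -3*X**2*Y ↦ -3·100·9·1 = -2700
  -3*X**2*Z ↦ -3·100·1·4 = -1200
  -2*X*Y**2 ↦ -2·10·81·1 = -1620
  X*Y*Z ↦ 1·10·9·4 = 360
  X*Z**2 ↦ 1·10·1·16 = 160
  -2*Y**3 ↦ -2·1·729·1 = -1458
  -Y**2*Z ↦ -1·1·81·4 = -324
  2*Y*Z**2 ↦ 2·1·9·16 = 288
  -3*Z**3 ↦ -3·1·1·64 = -192
Sum: F(10, 9, 4) = (2000) + (-2700) + (-1200) + (-1620) + (360) + (160) + (-1458) + (-324) + (288) + (-192) = -4686.
Reducing mod 11: -4686 ≡ 0 (mod 11).
Since F(a, b, c) ≡ 0 (mod 11), P lies on the curve.


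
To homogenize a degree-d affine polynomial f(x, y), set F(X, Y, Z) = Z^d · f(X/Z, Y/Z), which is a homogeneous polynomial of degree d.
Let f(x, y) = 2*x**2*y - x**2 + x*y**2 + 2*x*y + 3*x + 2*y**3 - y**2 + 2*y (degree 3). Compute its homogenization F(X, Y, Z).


F(X, Y, Z) = 2*X**2*Y - X**2*Z + X*Y**2 + 2*X*Y*Z + 3*X*Z**2 + 2*Y**3 - Y**2*Z + 2*Y*Z**2

deg(f) = 3.
Substitute x = X/Z, y = Y/Z into f, then multiply by Z^3.
  monomial 2·x^2·y^1 ↦ 2·X^2·Y^1·Z^0.
  monomial -1·x^2·y^0 ↦ -1·X^2·Y^0·Z^1.
  monomial 1·x^1·y^2 ↦ 1·X^1·Y^2·Z^0.
  monomial 2·x^1·y^1 ↦ 2·X^1·Y^1·Z^1.
  monomial 3·x^1·y^0 ↦ 3·X^1·Y^0·Z^2.
  monomial 2·x^0·y^3 ↦ 2·X^0·Y^3·Z^0.
  monomial -1·x^0·y^2 ↦ -1·X^0·Y^2·Z^1.
  monomial 2·x^0·y^1 ↦ 2·X^0·Y^1·Z^2.
Collecting: F(X, Y, Z) = 2*X**2*Y - X**2*Z + X*Y**2 + 2*X*Y*Z + 3*X*Z**2 + 2*Y**3 - Y**2*Z + 2*Y*Z**2.


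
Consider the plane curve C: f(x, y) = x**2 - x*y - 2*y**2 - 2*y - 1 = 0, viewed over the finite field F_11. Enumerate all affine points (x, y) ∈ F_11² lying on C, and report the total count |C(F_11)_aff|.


Affine F_11-points: {(1, 0), (1, 4), (3, 4), (3, 10), (6, 2), (6, 5), (7, 2), (7, 10), (10, 0), (10, 5)}; count = 10.

For each of the 121 pairs (x, y) ∈ F_11², evaluate f(x, y) mod 11. Record the zeros.
  x = 0: [0↦10, 1↦6, 2↦9, 3↦8, 4↦3, 5↦5, 6↦3, 7↦8, 8↦9, 9↦6, 10↦10]  zeros at y ∈ ∅
  x = 1: [0↦0, 1↦6, 2↦8, 3↦6, 4↦0, 5↦1, 6↦9, 7↦2, 8↦2, 9↦9, 10↦1]  zeros at y ∈ {0, 4}
  x = 2: [0↦3, 1↦8, 2↦9, 3↦6, 4↦10, 5↦10, 6↦6, 7↦9, 8↦8, 9↦3, 10↦5]  zeros at y ∈ ∅
  x = 3: [0↦8, 1↦1, 2↦1, 3↦8, 4↦0, 5↦10, 6↦5, 7↦7, 8↦5, 9↦10, 10↦0]  zeros at y ∈ {4, 10}
  x = 4: [0↦4, 1↦7, 2↦6, 3↦1, 4↦3, 5↦1, 6↦6, 7↦7, 8↦4, 9↦8, 10↦8]  zeros at y ∈ ∅
  x = 5: [0↦2, 1↦4, 2↦2, 3↦7, 4↦8, 5↦5, 6↦9, 7↦9, 8↦5, 9↦8, 10↦7]  zeros at y ∈ ∅
  x = 6: [0↦2, 1↦3, 2↦0, 3↦4, 4↦4, 5↦0, 6↦3, 7↦2, 8↦8, 9↦10, 10↦8]  zeros at y ∈ {2, 5}
  x = 7: [0↦4, 1↦4, 2↦0, 3↦3, 4↦2, 5↦8, 6↦10, 7↦8, 8↦2, 9↦3, 10↦0]  zeros at y ∈ {2, 10}
  x = 8: [0↦8, 1↦7, 2↦2, 3↦4, 4↦2, 5↦7, 6↦8, 7↦5, 8↦9, 9↦9, 10↦5]  zeros at y ∈ ∅
  x = 9: [0↦3, 1↦1, 2↦6, 3↦7, 4↦4, 5↦8, 6↦8, 7↦4, 8↦7, 9↦6, 10↦1]  zeros at y ∈ ∅
  x = 10: [0↦0, 1↦8, 2↦1, 3↦1, 4↦8, 5↦0, 6↦10, 7↦5, 8↦7, 9↦5, 10↦10]  zeros at y ∈ {0, 5}
Collecting zeros: affine points = {(1, 0), (1, 4), (3, 4), (3, 10), (6, 2), (6, 5), (7, 2), (7, 10), (10, 0), (10, 5)}.
Total count |C(F_11)_aff| = 10.


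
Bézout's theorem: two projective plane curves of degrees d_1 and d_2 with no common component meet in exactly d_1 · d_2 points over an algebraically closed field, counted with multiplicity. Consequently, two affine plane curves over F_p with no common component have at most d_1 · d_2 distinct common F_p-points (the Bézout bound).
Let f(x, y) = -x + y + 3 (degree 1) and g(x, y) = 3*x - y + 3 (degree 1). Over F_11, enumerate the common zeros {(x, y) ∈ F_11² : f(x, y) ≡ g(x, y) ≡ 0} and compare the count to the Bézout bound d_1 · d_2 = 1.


Common zeros: {(8, 5)}; count = 1; Bézout bound = 1.

deg(f) = 1, deg(g) = 1, so Bézout bound = 1.
Scan x ∈ F_11. For each x, list the y ∈ F_11 with f(x, y) ≡ 0 and those with g(x, y) ≡ 0 (mod 11); the common zeros in that column are the intersection.
  x = 0: f ≡ 0 at y ∈ {8}; g ≡ 0 at y ∈ {3}; common: ∅.
  x = 1: f ≡ 0 at y ∈ {9}; g ≡ 0 at y ∈ {6}; common: ∅.
  x = 2: f ≡ 0 at y ∈ {10}; g ≡ 0 at y ∈ {9}; common: ∅.
  x = 3: f ≡ 0 at y ∈ {0}; g ≡ 0 at y ∈ {1}; common: ∅.
  x = 4: f ≡ 0 at y ∈ {1}; g ≡ 0 at y ∈ {4}; common: ∅.
  x = 5: f ≡ 0 at y ∈ {2}; g ≡ 0 at y ∈ {7}; common: ∅.
  x = 6: f ≡ 0 at y ∈ {3}; g ≡ 0 at y ∈ {10}; common: ∅.
  x = 7: f ≡ 0 at y ∈ {4}; g ≡ 0 at y ∈ {2}; common: ∅.
  x = 8: f ≡ 0 at y ∈ {5}; g ≡ 0 at y ∈ {5}; common: {5}.
  x = 9: f ≡ 0 at y ∈ {6}; g ≡ 0 at y ∈ {8}; common: ∅.
  x = 10: f ≡ 0 at y ∈ {7}; g ≡ 0 at y ∈ {0}; common: ∅.
Collecting: common zeros = {(8, 5)}, so the count is 1.
Comparison with the Bézout bound: 1 ≤ 1 = deg(f)·deg(g), as expected for curves with no common component (the bound is attained).


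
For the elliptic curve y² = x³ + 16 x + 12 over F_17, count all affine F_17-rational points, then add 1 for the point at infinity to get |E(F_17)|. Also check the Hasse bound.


Affine points = {(2, 1), (2, 16), (3, 6), (3, 11), (4, 2), (4, 15), (5, 8), (5, 9), (6, 1), (6, 16), (7, 5), (7, 12), (9, 1), (9, 16), (10, 4), (10, 13)}; affine count = 16; |E(F_17)| = 17.

Discriminant check: Δ ∝ 4a³ + 27b² = 4·16³ + 27·12² = 4·4096 + 27·144 ≡ 8 (mod 17). Nonzero ⇒ E is nonsingular.
For each x ∈ F_17, compute rhs = x³ + 16·x + 12 mod 17, then count y ∈ F_17 with y² ≡ rhs.
  x = 0: rhs = 12, matching y values: none (0 points).
  x = 1: rhs = 12, matching y values: none (0 points).
  x = 2: rhs = 1, matching y values: 1, 16 (2 points).
  x = 3: rhs = 2, matching y values: 6, 11 (2 points).
  x = 4: rhs = 4, matching y values: 2, 15 (2 points).
  x = 5: rhs = 13, matching y values: 8, 9 (2 points).
  x = 6: rhs = 1, matching y values: 1, 16 (2 points).
  x = 7: rhs = 8, matching y values: 5, 12 (2 points).
  x = 8: rhs = 6, matching y values: none (0 points).
  x = 9: rhs = 1, matching y values: 1, 16 (2 points).
  x = 10: rhs = 16, matching y values: 4, 13 (2 points).
  x = 11: rhs = 6, matching y values: none (0 points).
  x = 12: rhs = 11, matching y values: none (0 points).
  x = 13: rhs = 3, matching y values: none (0 points).
  x = 14: rhs = 5, matching y values: none (0 points).
  x = 15: rhs = 6, matching y values: none (0 points).
  x = 16: rhs = 12, matching y values: none (0 points).
Total affine count: 16.
Full point count |E(F_17)| = 16 + 1 = 17.
Hasse bound: |17 − (17+1)| = |-1| = 1 ≤ 2√17 ≈ 8.2462 ✓.


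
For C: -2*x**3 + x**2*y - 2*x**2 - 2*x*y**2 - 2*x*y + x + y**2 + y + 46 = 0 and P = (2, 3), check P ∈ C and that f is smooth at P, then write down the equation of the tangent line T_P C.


Tangent line at P: -43*x - 17*y + 137 = 0.

Step 1: f(2, 3) = 0, so P lies on C.
Step 2: partial derivatives
  f_x(x, y) = -6*x**2 + 2*x*y - 4*x - 2*y**2 - 2*y + 1, f_y(x, y) = x**2 - 4*x*y - 2*x + 2*y + 1.
  f_x(P) = -43, f_y(P) = -17 (gradient nonzero, so P is smooth).
Step 3: tangent line at P: -43·(x − 2) + -17·(y − 3) = 0.
Expanding: -43*x - 17*y + 137 = 0.


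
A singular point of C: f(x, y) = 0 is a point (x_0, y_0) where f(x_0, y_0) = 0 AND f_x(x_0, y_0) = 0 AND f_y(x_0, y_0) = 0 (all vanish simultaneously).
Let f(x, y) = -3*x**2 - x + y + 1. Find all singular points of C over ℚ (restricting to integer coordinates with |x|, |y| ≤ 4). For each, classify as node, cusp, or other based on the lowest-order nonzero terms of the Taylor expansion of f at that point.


No singular points in the scanned grid; C is smooth there.

Compute partial derivatives:
  f_x = -6*x - 1.
  f_y = 1.
f_y = 1 is a nonzero constant, so f_y never vanishes: no point (x, y) can satisfy f = f_x = f_y = 0. In particular no (x, y) ∈ {−4, ..., 4}² is singular; the curve is smooth.


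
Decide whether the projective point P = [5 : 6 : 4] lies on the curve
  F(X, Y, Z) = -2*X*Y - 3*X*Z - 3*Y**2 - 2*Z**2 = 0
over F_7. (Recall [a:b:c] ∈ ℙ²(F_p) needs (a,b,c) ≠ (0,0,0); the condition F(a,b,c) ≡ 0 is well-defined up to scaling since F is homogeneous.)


F(5,6,4) ≡ 6 (mod 7); P is NOT on the curve.

Evaluate F(5, 6, 4) term-by-term (mod 7).
  -2*X*Y ↦ -2·5·6·1 = -60
  -3*X*Z ↦ -3·5·1·4 = -60
  -3*Y**2 ↦ -3·1·36·1 = -108
  -2*Z**2 ↦ -2·1·1·16 = -32
Sum: F(5, 6, 4) = (-60) + (-60) + (-108) + (-32) = -260.
Reducing mod 7: -260 ≡ 6 (mod 7).
Since F(a, b, c) ≡ 6 ≠ 0 (mod 7), P does NOT lie on the curve.


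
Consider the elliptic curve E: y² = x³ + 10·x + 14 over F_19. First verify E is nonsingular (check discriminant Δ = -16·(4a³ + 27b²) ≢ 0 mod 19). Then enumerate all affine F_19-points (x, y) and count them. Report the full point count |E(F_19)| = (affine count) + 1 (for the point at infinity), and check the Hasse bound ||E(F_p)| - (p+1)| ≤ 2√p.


Affine points = {(1, 5), (1, 14), (2, 2), (2, 17), (4, 2), (4, 17), (6, 9), (6, 10), (7, 3), (7, 16), (8, 6), (8, 13), (9, 4), (9, 15), (11, 7), (11, 12), (12, 0), (13, 2), (13, 17), (15, 9), (15, 10), (17, 9), (17, 10)}; affine count = 23; |E(F_19)| = 24.

Discriminant check: Δ ∝ 4a³ + 27b² = 4·10³ + 27·14² = 4·1000 + 27·196 ≡ 1 (mod 19). Nonzero ⇒ E is nonsingular.
For each x ∈ F_19, compute rhs = x³ + 10·x + 14 mod 19, then count y ∈ F_19 with y² ≡ rhs.
  x = 0: rhs = 14, matching y values: none (0 points).
  x = 1: rhs = 6, matching y values: 5, 14 (2 points).
  x = 2: rhs = 4, matching y values: 2, 17 (2 points).
  x = 3: rhs = 14, matching y values: none (0 points).
  x = 4: rhs = 4, matching y values: 2, 17 (2 points).
  x = 5: rhs = 18, matching y values: none (0 points).
  x = 6: rhs = 5, matching y values: 9, 10 (2 points).
  x = 7: rhs = 9, matching y values: 3, 16 (2 points).
  x = 8: rhs = 17, matching y values: 6, 13 (2 points).
  x = 9: rhs = 16, matching y values: 4, 15 (2 points).
  x = 10: rhs = 12, matching y values: none (0 points).
  x = 11: rhs = 11, matching y values: 7, 12 (2 points).
  x = 12: rhs = 0, matching y values: 0 (1 points).
  x = 13: rhs = 4, matching y values: 2, 17 (2 points).
  x = 14: rhs = 10, matching y values: none (0 points).
  x = 15: rhs = 5, matching y values: 9, 10 (2 points).
  x = 16: rhs = 14, matching y values: none (0 points).
  x = 17: rhs = 5, matching y values: 9, 10 (2 points).
  x = 18: rhs = 3, matching y values: none (0 points).
Total affine count: 23.
Full point count |E(F_19)| = 23 + 1 = 24.
Hasse bound: |24 − (19+1)| = |4| = 4 ≤ 2√19 ≈ 8.7178 ✓.


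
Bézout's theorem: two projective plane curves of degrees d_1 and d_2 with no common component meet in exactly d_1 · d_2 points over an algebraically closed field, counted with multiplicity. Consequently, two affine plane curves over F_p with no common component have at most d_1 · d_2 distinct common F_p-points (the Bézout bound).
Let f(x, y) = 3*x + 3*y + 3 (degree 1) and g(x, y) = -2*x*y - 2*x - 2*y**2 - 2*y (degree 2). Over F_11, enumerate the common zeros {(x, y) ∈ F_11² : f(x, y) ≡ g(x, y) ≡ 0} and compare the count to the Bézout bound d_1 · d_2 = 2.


Common zeros: {(0, 10)}; count = 1; Bézout bound = 2.

deg(f) = 1, deg(g) = 2, so Bézout bound = 2.
Scan x ∈ F_11. For each x, list the y ∈ F_11 with f(x, y) ≡ 0 and those with g(x, y) ≡ 0 (mod 11); the common zeros in that column are the intersection.
  x = 0: f ≡ 0 at y ∈ {10}; g ≡ 0 at y ∈ {0, 10}; common: {10}.
  x = 1: f ≡ 0 at y ∈ {9}; g ≡ 0 at y ∈ {10}; common: ∅.
  x = 2: f ≡ 0 at y ∈ {8}; g ≡ 0 at y ∈ {9, 10}; common: ∅.
  x = 3: f ≡ 0 at y ∈ {7}; g ≡ 0 at y ∈ {8, 10}; common: ∅.
  x = 4: f ≡ 0 at y ∈ {6}; g ≡ 0 at y ∈ {7, 10}; common: ∅.
  x = 5: f ≡ 0 at y ∈ {5}; g ≡ 0 at y ∈ {6, 10}; common: ∅.
  x = 6: f ≡ 0 at y ∈ {4}; g ≡ 0 at y ∈ {5, 10}; common: ∅.
  x = 7: f ≡ 0 at y ∈ {3}; g ≡ 0 at y ∈ {4, 10}; common: ∅.
  x = 8: f ≡ 0 at y ∈ {2}; g ≡ 0 at y ∈ {3, 10}; common: ∅.
  x = 9: f ≡ 0 at y ∈ {1}; g ≡ 0 at y ∈ {2, 10}; common: ∅.
  x = 10: f ≡ 0 at y ∈ {0}; g ≡ 0 at y ∈ {1, 10}; common: ∅.
Collecting: common zeros = {(0, 10)}, so the count is 1.
Comparison with the Bézout bound: 1 ≤ 2 = deg(f)·deg(g), as expected for curves with no common component (the affine F_11-count falls short of the bound because intersections may lie at infinity, over extension fields, or carry multiplicity).


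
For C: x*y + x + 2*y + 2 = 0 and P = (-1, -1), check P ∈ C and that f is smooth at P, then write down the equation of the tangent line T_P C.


Tangent line at P: y + 1 = 0.

Step 1: f(-1, -1) = 0, so P lies on C.
Step 2: partial derivatives
  f_x(x, y) = y + 1, f_y(x, y) = x + 2.
  f_x(P) = 0, f_y(P) = 1 (gradient nonzero, so P is smooth).
Step 3: tangent line at P: 0·(x − -1) + 1·(y − -1) = 0.
Expanding: y + 1 = 0.


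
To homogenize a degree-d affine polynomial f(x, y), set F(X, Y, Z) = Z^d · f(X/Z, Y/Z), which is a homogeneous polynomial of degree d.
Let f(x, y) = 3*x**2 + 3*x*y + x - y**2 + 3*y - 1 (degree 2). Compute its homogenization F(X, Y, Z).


F(X, Y, Z) = 3*X**2 + 3*X*Y + X*Z - Y**2 + 3*Y*Z - Z**2

deg(f) = 2.
Substitute x = X/Z, y = Y/Z into f, then multiply by Z^2.
  monomial 3·x^2·y^0 ↦ 3·X^2·Y^0·Z^0.
  monomial 3·x^1·y^1 ↦ 3·X^1·Y^1·Z^0.
  monomial 1·x^1·y^0 ↦ 1·X^1·Y^0·Z^1.
  monomial -1·x^0·y^2 ↦ -1·X^0·Y^2·Z^0.
  monomial 3·x^0·y^1 ↦ 3·X^0·Y^1·Z^1.
  monomial -1·x^0·y^0 ↦ -1·X^0·Y^0·Z^2.
Collecting: F(X, Y, Z) = 3*X**2 + 3*X*Y + X*Z - Y**2 + 3*Y*Z - Z**2.


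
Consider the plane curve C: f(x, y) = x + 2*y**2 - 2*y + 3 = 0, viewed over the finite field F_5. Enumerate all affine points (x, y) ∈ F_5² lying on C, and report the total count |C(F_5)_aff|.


Affine F_5-points: {(0, 3), (2, 0), (2, 1), (3, 2), (3, 4)}; count = 5.

For each of the 25 pairs (x, y) ∈ F_5², evaluate f(x, y) mod 5. Record the zeros.
  x = 0: [0↦3, 1↦3, 2↦2, 3↦0, 4↦2]  zeros at y ∈ {3}
  x = 1: [0↦4, 1↦4, 2↦3, 3↦1, 4↦3]  zeros at y ∈ ∅
  x = 2: [0↦0, 1↦0, 2↦4, 3↦2, 4↦4]  zeros at y ∈ {0, 1}
  x = 3: [0↦1, 1↦1, 2↦0, 3↦3, 4↦0]  zeros at y ∈ {2, 4}
  x = 4: [0↦2, 1↦2, 2↦1, 3↦4, 4↦1]  zeros at y ∈ ∅
Collecting zeros: affine points = {(0, 3), (2, 0), (2, 1), (3, 2), (3, 4)}.
Total count |C(F_5)_aff| = 5.


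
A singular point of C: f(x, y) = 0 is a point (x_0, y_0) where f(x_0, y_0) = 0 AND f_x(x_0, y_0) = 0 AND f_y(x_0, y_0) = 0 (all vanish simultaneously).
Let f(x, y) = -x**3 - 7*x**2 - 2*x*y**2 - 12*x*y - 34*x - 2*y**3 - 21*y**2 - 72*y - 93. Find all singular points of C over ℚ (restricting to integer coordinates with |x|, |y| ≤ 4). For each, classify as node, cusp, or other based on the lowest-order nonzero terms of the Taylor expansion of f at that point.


Singular points: {(-2, -3)}; classification: node.

Compute partial derivatives:
  f_x = -3*x**2 - 14*x - 2*y**2 - 12*y - 34.
  f_y = -4*x*y - 12*x - 6*y**2 - 42*y - 72.
Scan x_0 ∈ {−4, ..., 4}. For each x_0, f_y(x_0, y) is a polynomial in y; find its integer roots y ∈ {−4, ..., 4}, then test f_x and f at those candidates.
  x = -4: f_y(-4, y) = -6*y**2 - 26*y - 24; vanishes at y ∈ {-3}. (-4, -3): f_x = -8 ≠ 0.
  x = -3: f_y(-3, y) = -6*y**2 - 30*y - 36; vanishes at y ∈ {-3, -2}. (-3, -3): f_x = -1 ≠ 0; (-3, -2): f_x = -3 ≠ 0.
  x = -2: f_y(-2, y) = -6*y**2 - 34*y - 48; vanishes at y ∈ {-3}. (-2, -3): f_x = 0, f = 0 — SINGULAR.
  x = -1: f_y(-1, y) = -6*y**2 - 38*y - 60; vanishes at y ∈ {-3}. (-1, -3): f_x = -5 ≠ 0.
  x = 0: f_y(0, y) = -6*y**2 - 42*y - 72; vanishes at y ∈ {-4, -3}. (0, -4): f_x = -18 ≠ 0; (0, -3): f_x = -16 ≠ 0.
  x = 1: f_y(1, y) = -6*y**2 - 46*y - 84; vanishes at y ∈ {-3}. (1, -3): f_x = -33 ≠ 0.
  x = 2: f_y(2, y) = -6*y**2 - 50*y - 96; vanishes at y ∈ {-3}. (2, -3): f_x = -56 ≠ 0.
  x = 3: f_y(3, y) = -6*y**2 - 54*y - 108; vanishes at y ∈ {-3}. (3, -3): f_x = -85 ≠ 0.
  x = 4: f_y(4, y) = -6*y**2 - 58*y - 120; vanishes at y ∈ {-3}. (4, -3): f_x = -120 ≠ 0.
Only singular point on the grid: (-2, -3).
Classify: substitute x = -2 + u, y = -3 + v and expand: f = -u**3 - u**2 - 2*u*v**2 - 2*v**3 + v**2.
No constant or linear terms (consistent with a singular point). Quadratic part: -u**2 + v**2. Cubic part: -u**3 - 2*u*v**2 - 2*v**3.
The quadratic part v**2 - u**2 = (v − u)(v + u) splits into two distinct linear factors, so there are two distinct tangent lines y − -3 = ±(x − -2) — this is a node (ordinary double point).
Classification: node.


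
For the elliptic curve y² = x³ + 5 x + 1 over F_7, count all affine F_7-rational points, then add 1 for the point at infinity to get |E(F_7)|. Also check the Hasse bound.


Affine points = {(0, 1), (0, 6), (1, 0), (3, 1), (3, 6), (4, 1), (4, 6), (5, 2), (5, 5), (6, 3), (6, 4)}; affine count = 11; |E(F_7)| = 12.

Discriminant check: Δ ∝ 4a³ + 27b² = 4·5³ + 27·1² = 4·125 + 27·1 ≡ 2 (mod 7). Nonzero ⇒ E is nonsingular.
For each x ∈ F_7, compute rhs = x³ + 5·x + 1 mod 7, then count y ∈ F_7 with y² ≡ rhs.
  x = 0: rhs = 1, matching y values: 1, 6 (2 points).
  x = 1: rhs = 0, matching y values: 0 (1 points).
  x = 2: rhs = 5, matching y values: none (0 points).
  x = 3: rhs = 1, matching y values: 1, 6 (2 points).
  x = 4: rhs = 1, matching y values: 1, 6 (2 points).
  x = 5: rhs = 4, matching y values: 2, 5 (2 points).
  x = 6: rhs = 2, matching y values: 3, 4 (2 points).
Total affine count: 11.
Full point count |E(F_7)| = 11 + 1 = 12.
Hasse bound: |12 − (7+1)| = |4| = 4 ≤ 2√7 ≈ 5.2915 ✓.


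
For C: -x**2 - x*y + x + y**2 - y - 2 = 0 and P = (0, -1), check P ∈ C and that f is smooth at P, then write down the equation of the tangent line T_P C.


Tangent line at P: 2*x - 3*y - 3 = 0.

Step 1: f(0, -1) = 0, so P lies on C.
Step 2: partial derivatives
  f_x(x, y) = -2*x - y + 1, f_y(x, y) = -x + 2*y - 1.
  f_x(P) = 2, f_y(P) = -3 (gradient nonzero, so P is smooth).
Step 3: tangent line at P: 2·(x − 0) + -3·(y − -1) = 0.
Expanding: 2*x - 3*y - 3 = 0.


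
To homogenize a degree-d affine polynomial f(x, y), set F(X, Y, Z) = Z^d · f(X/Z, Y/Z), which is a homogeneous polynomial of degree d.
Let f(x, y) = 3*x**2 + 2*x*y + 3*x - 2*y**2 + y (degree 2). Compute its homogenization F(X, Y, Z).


F(X, Y, Z) = 3*X**2 + 2*X*Y + 3*X*Z - 2*Y**2 + Y*Z

deg(f) = 2.
Substitute x = X/Z, y = Y/Z into f, then multiply by Z^2.
  monomial 3·x^2·y^0 ↦ 3·X^2·Y^0·Z^0.
  monomial 2·x^1·y^1 ↦ 2·X^1·Y^1·Z^0.
  monomial 3·x^1·y^0 ↦ 3·X^1·Y^0·Z^1.
  monomial -2·x^0·y^2 ↦ -2·X^0·Y^2·Z^0.
  monomial 1·x^0·y^1 ↦ 1·X^0·Y^1·Z^1.
Collecting: F(X, Y, Z) = 3*X**2 + 2*X*Y + 3*X*Z - 2*Y**2 + Y*Z.


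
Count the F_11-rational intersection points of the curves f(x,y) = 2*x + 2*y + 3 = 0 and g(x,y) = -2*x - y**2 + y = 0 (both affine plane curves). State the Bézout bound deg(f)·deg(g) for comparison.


Common zeros: ∅; count = 0; Bézout bound = 2.

deg(f) = 1, deg(g) = 2, so Bézout bound = 2.
Scan x ∈ F_11. For each x, list the y ∈ F_11 with f(x, y) ≡ 0 and those with g(x, y) ≡ 0 (mod 11); the common zeros in that column are the intersection.
  x = 0: f ≡ 0 at y ∈ {4}; g ≡ 0 at y ∈ {0, 1}; common: ∅.
  x = 1: f ≡ 0 at y ∈ {3}; g ≡ 0 at y ∈ {5, 7}; common: ∅.
  x = 2: f ≡ 0 at y ∈ {2}; g ≡ 0 at y ∈ ∅; common: ∅.
  x = 3: f ≡ 0 at y ∈ {1}; g ≡ 0 at y ∈ ∅; common: ∅.
  x = 4: f ≡ 0 at y ∈ {0}; g ≡ 0 at y ∈ ∅; common: ∅.
  x = 5: f ≡ 0 at y ∈ {10}; g ≡ 0 at y ∈ {4, 8}; common: ∅.
  x = 6: f ≡ 0 at y ∈ {9}; g ≡ 0 at y ∈ ∅; common: ∅.
  x = 7: f ≡ 0 at y ∈ {8}; g ≡ 0 at y ∈ {6}; common: ∅.
  x = 8: f ≡ 0 at y ∈ {7}; g ≡ 0 at y ∈ {3, 9}; common: ∅.
  x = 9: f ≡ 0 at y ∈ {6}; g ≡ 0 at y ∈ ∅; common: ∅.
  x = 10: f ≡ 0 at y ∈ {5}; g ≡ 0 at y ∈ {2, 10}; common: ∅.
Collecting: common zeros = ∅, so the count is 0.
Comparison with the Bézout bound: 0 ≤ 2 = deg(f)·deg(g), as expected for curves with no common component (the affine F_11-count falls short of the bound because intersections may lie at infinity, over extension fields, or carry multiplicity).


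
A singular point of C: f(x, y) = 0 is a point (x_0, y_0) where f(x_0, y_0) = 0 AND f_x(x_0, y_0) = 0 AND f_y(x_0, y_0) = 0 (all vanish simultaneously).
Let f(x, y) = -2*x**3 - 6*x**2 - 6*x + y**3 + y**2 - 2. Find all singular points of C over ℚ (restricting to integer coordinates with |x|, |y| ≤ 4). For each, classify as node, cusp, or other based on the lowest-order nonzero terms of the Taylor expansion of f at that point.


Singular points: {(-1, 0)}; classification: cusp.

Compute partial derivatives:
  f_x = -6*x**2 - 12*x - 6.
  f_y = 3*y**2 + 2*y.
Scan x_0 ∈ {−4, ..., 4}. For each x_0, f_y(x_0, y) is a polynomial in y; find its integer roots y ∈ {−4, ..., 4}, then test f_x and f at those candidates.
  x = -4: f_y(-4, y) = 3*y**2 + 2*y; vanishes at y ∈ {0}. (-4, 0): f_x = -54 ≠ 0.
  x = -3: f_y(-3, y) = 3*y**2 + 2*y; vanishes at y ∈ {0}. (-3, 0): f_x = -24 ≠ 0.
  x = -2: f_y(-2, y) = 3*y**2 + 2*y; vanishes at y ∈ {0}. (-2, 0): f_x = -6 ≠ 0.
  x = -1: f_y(-1, y) = 3*y**2 + 2*y; vanishes at y ∈ {0}. (-1, 0): f_x = 0, f = 0 — SINGULAR.
  x = 0: f_y(0, y) = 3*y**2 + 2*y; vanishes at y ∈ {0}. (0, 0): f_x = -6 ≠ 0.
  x = 1: f_y(1, y) = 3*y**2 + 2*y; vanishes at y ∈ {0}. (1, 0): f_x = -24 ≠ 0.
  x = 2: f_y(2, y) = 3*y**2 + 2*y; vanishes at y ∈ {0}. (2, 0): f_x = -54 ≠ 0.
  x = 3: f_y(3, y) = 3*y**2 + 2*y; vanishes at y ∈ {0}. (3, 0): f_x = -96 ≠ 0.
  x = 4: f_y(4, y) = 3*y**2 + 2*y; vanishes at y ∈ {0}. (4, 0): f_x = -150 ≠ 0.
Only singular point on the grid: (-1, 0).
Classify: substitute x = -1 + u, y = 0 + v and expand: f = -2*u**3 + v**3 + v**2.
No constant or linear terms (consistent with a singular point). Quadratic part: v**2. Cubic part: -2*u**3 + v**3.
The quadratic part v**2 is a perfect square, so there is a single (double) tangent line v = 0, i.e. y = 0. Restricting the cubic part to that line (v = 0) leaves -2*u**3 ≠ 0, so f is not divisible by v and the branch is v² ≈ 2*u**3 to lowest order — this is a cusp.
Classification: cusp.


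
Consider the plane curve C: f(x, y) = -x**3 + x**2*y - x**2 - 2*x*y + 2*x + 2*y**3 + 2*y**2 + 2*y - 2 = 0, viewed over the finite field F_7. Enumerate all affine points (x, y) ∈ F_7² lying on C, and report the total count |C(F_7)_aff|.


Affine F_7-points: {(0, 5), (4, 3), (4, 4), (4, 6), (5, 2)}; count = 5.

For each of the 49 pairs (x, y) ∈ F_7², evaluate f(x, y) mod 7. Record the zeros.
  x = 0: [0↦5, 1↦4, 2↦5, 3↦6, 4↦5, 5↦0, 6↦3]  zeros at y ∈ {5}
  x = 1: [0↦5, 1↦3, 2↦3, 3↦3, 4↦1, 5↦2, 6↦4]  zeros at y ∈ ∅
  x = 2: [0↦4, 1↦3, 2↦4, 3↦5, 4↦4, 5↦6, 6↦2]  zeros at y ∈ ∅
  x = 3: [0↦3, 1↦5, 2↦2, 3↦6, 4↦1, 5↦6, 6↦5]  zeros at y ∈ ∅
  x = 4: [0↦3, 1↦3, 2↦5, 3↦0, 4↦0, 5↦3, 6↦0]  zeros at y ∈ {3, 4, 6}
  x = 5: [0↦5, 1↦5, 2↦0, 3↦2, 4↦2, 5↦5, 6↦2]  zeros at y ∈ {2}
  x = 6: [0↦3, 1↦5, 2↦2, 3↦6, 4↦1, 5↦6, 6↦5]  zeros at y ∈ ∅
Collecting zeros: affine points = {(0, 5), (4, 3), (4, 4), (4, 6), (5, 2)}.
Total count |C(F_7)_aff| = 5.


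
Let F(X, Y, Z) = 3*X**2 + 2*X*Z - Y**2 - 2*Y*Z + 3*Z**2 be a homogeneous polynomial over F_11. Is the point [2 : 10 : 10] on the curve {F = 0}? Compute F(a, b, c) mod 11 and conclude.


F(2,10,10) ≡ 8 (mod 11); P is NOT on the curve.

Evaluate F(2, 10, 10) term-by-term (mod 11).
  3*X**2 ↦ 3·4·1·1 = 12
  2*X*Z ↦ 2·2·1·10 = 40
  -Y**2 ↦ -1·1·100·1 = -100
  -2*Y*Z ↦ -2·1·10·10 = -200
  3*Z**2 ↦ 3·1·1·100 = 300
Sum: F(2, 10, 10) = (12) + (40) + (-100) + (-200) + (300) = 52.
Reducing mod 11: 52 ≡ 8 (mod 11).
Since F(a, b, c) ≡ 8 ≠ 0 (mod 11), P does NOT lie on the curve.


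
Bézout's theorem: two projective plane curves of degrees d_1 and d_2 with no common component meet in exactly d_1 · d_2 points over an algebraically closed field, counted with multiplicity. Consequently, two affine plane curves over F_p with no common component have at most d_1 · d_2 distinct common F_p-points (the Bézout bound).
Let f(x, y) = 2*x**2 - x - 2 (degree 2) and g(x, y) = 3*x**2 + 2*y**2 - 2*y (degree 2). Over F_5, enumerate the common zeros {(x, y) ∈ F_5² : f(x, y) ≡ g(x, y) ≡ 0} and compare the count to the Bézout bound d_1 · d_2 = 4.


Common zeros: ∅; count = 0; Bézout bound = 4.

deg(f) = 2, deg(g) = 2, so Bézout bound = 4.
Scan x ∈ F_5. For each x, list the y ∈ F_5 with f(x, y) ≡ 0 and those with g(x, y) ≡ 0 (mod 5); the common zeros in that column are the intersection.
  x = 0: f ≡ 0 at y ∈ ∅; g ≡ 0 at y ∈ {0, 1}; common: ∅.
  x = 1: f ≡ 0 at y ∈ ∅; g ≡ 0 at y ∈ {3}; common: ∅.
  x = 2: f ≡ 0 at y ∈ ∅; g ≡ 0 at y ∈ ∅; common: ∅.
  x = 3: f ≡ 0 at y ∈ ∅; g ≡ 0 at y ∈ ∅; common: ∅.
  x = 4: f ≡ 0 at y ∈ ∅; g ≡ 0 at y ∈ {3}; common: ∅.
Collecting: common zeros = ∅, so the count is 0.
Comparison with the Bézout bound: 0 ≤ 4 = deg(f)·deg(g), as expected for curves with no common component (the affine F_5-count falls short of the bound because intersections may lie at infinity, over extension fields, or carry multiplicity).


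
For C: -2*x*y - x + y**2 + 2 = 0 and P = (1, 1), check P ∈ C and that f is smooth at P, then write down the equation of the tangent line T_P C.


Tangent line at P: 3 - 3*x = 0.

Step 1: f(1, 1) = 0, so P lies on C.
Step 2: partial derivatives
  f_x(x, y) = -2*y - 1, f_y(x, y) = -2*x + 2*y.
  f_x(P) = -3, f_y(P) = 0 (gradient nonzero, so P is smooth).
Step 3: tangent line at P: -3·(x − 1) + 0·(y − 1) = 0.
Expanding: 3 - 3*x = 0.


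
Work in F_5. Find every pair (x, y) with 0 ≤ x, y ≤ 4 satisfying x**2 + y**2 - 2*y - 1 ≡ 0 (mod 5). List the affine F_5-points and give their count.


Affine F_5-points: {(1, 0), (1, 2), (4, 0), (4, 2)}; count = 4.

For each of the 25 pairs (x, y) ∈ F_5², evaluate f(x, y) mod 5. Record the zeros.
  x = 0: [0↦4, 1↦3, 2↦4, 3↦2, 4↦2]  zeros at y ∈ ∅
  x = 1: [0↦0, 1↦4, 2↦0, 3↦3, 4↦3]  zeros at y ∈ {0, 2}
  x = 2: [0↦3, 1↦2, 2↦3, 3↦1, 4↦1]  zeros at y ∈ ∅
  x = 3: [0↦3, 1↦2, 2↦3, 3↦1, 4↦1]  zeros at y ∈ ∅
  x = 4: [0↦0, 1↦4, 2↦0, 3↦3, 4↦3]  zeros at y ∈ {0, 2}
Collecting zeros: affine points = {(1, 0), (1, 2), (4, 0), (4, 2)}.
Total count |C(F_5)_aff| = 4.


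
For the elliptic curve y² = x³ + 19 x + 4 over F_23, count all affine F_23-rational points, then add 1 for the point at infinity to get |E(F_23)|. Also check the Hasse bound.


Affine points = {(0, 2), (0, 21), (1, 1), (1, 22), (2, 2), (2, 21), (4, 11), (4, 12), (6, 9), (6, 14), (8, 1), (8, 22), (11, 7), (11, 16), (14, 1), (14, 22), (19, 5), (19, 18), (20, 9), (20, 14), (21, 2), (21, 21)}; affine count = 22; |E(F_23)| = 23.

Discriminant check: Δ ∝ 4a³ + 27b² = 4·19³ + 27·4² = 4·6859 + 27·16 ≡ 15 (mod 23). Nonzero ⇒ E is nonsingular.
For each x ∈ F_23, compute rhs = x³ + 19·x + 4 mod 23, then count y ∈ F_23 with y² ≡ rhs.
  x = 0: rhs = 4, matching y values: 2, 21 (2 points).
  x = 1: rhs = 1, matching y values: 1, 22 (2 points).
  x = 2: rhs = 4, matching y values: 2, 21 (2 points).
  x = 3: rhs = 19, matching y values: none (0 points).
  x = 4: rhs = 6, matching y values: 11, 12 (2 points).
  x = 5: rhs = 17, matching y values: none (0 points).
  x = 6: rhs = 12, matching y values: 9, 14 (2 points).
  x = 7: rhs = 20, matching y values: none (0 points).
  x = 8: rhs = 1, matching y values: 1, 22 (2 points).
  x = 9: rhs = 7, matching y values: none (0 points).
  x = 10: rhs = 21, matching y values: none (0 points).
  x = 11: rhs = 3, matching y values: 7, 16 (2 points).
  x = 12: rhs = 5, matching y values: none (0 points).
  x = 13: rhs = 10, matching y values: none (0 points).
  x = 14: rhs = 1, matching y values: 1, 22 (2 points).
  x = 15: rhs = 7, matching y values: none (0 points).
  x = 16: rhs = 11, matching y values: none (0 points).
  x = 17: rhs = 19, matching y values: none (0 points).
  x = 18: rhs = 14, matching y values: none (0 points).
  x = 19: rhs = 2, matching y values: 5, 18 (2 points).
  x = 20: rhs = 12, matching y values: 9, 14 (2 points).
  x = 21: rhs = 4, matching y values: 2, 21 (2 points).
  x = 22: rhs = 7, matching y values: none (0 points).
Total affine count: 22.
Full point count |E(F_23)| = 22 + 1 = 23.
Hasse bound: |23 − (23+1)| = |-1| = 1 ≤ 2√23 ≈ 9.5917 ✓.


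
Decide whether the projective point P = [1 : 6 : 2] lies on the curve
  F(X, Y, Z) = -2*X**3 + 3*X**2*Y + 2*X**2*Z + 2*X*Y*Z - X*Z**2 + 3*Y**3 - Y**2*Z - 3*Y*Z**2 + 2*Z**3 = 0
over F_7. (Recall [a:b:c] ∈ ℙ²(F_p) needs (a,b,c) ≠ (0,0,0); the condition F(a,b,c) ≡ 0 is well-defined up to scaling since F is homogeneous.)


F(1,6,2) ≡ 0 (mod 7); P is on the curve.

Evaluate F(1, 6, 2) term-by-term (mod 7).
  -2*X**3 ↦ -2·1·1·1 = -2
  3*X**2*Y ↦ 3·1·6·1 = 18
  2*X**2*Z ↦ 2·1·1·2 = 4
  2*X*Y*Z ↦ 2·1·6·2 = 24
  -X*Z**2 ↦ -1·1·1·4 = -4
  3*Y**3 ↦ 3·1·216·1 = 648
  -Y**2*Z ↦ -1·1·36·2 = -72
  -3*Y*Z**2 ↦ -3·1·6·4 = -72
  2*Z**3 ↦ 2·1·1·8 = 16
Sum: F(1, 6, 2) = (-2) + (18) + (4) + (24) + (-4) + (648) + (-72) + (-72) + (16) = 560.
Reducing mod 7: 560 ≡ 0 (mod 7).
Since F(a, b, c) ≡ 0 (mod 7), P lies on the curve.


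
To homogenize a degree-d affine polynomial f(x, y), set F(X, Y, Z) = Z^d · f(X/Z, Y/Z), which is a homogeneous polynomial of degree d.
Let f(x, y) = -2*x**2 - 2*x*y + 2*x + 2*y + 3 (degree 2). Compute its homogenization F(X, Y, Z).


F(X, Y, Z) = -2*X**2 - 2*X*Y + 2*X*Z + 2*Y*Z + 3*Z**2

deg(f) = 2.
Substitute x = X/Z, y = Y/Z into f, then multiply by Z^2.
  monomial -2·x^2·y^0 ↦ -2·X^2·Y^0·Z^0.
  monomial -2·x^1·y^1 ↦ -2·X^1·Y^1·Z^0.
  monomial 2·x^1·y^0 ↦ 2·X^1·Y^0·Z^1.
  monomial 2·x^0·y^1 ↦ 2·X^0·Y^1·Z^1.
  monomial 3·x^0·y^0 ↦ 3·X^0·Y^0·Z^2.
Collecting: F(X, Y, Z) = -2*X**2 - 2*X*Y + 2*X*Z + 2*Y*Z + 3*Z**2.


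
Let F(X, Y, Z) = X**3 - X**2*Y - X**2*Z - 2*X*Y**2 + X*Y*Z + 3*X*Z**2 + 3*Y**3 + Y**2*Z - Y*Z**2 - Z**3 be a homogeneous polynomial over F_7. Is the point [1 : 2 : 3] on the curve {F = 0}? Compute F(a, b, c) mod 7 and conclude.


F(1,2,3) ≡ 5 (mod 7); P is NOT on the curve.

Evaluate F(1, 2, 3) term-by-term (mod 7).
  X**3 ↦ 1·1·1·1 = 1
  -X**2*Y ↦ -1·1·2·1 = -2
  -X**2*Z ↦ -1·1·1·3 = -3
  -2*X*Y**2 ↦ -2·1·4·1 = -8
  X*Y*Z ↦ 1·1·2·3 = 6
  3*X*Z**2 ↦ 3·1·1·9 = 27
  3*Y**3 ↦ 3·1·8·1 = 24
  Y**2*Z ↦ 1·1·4·3 = 12
  -Y*Z**2 ↦ -1·1·2·9 = -18
  -Z**3 ↦ -1·1·1·27 = -27
Sum: F(1, 2, 3) = (1) + (-2) + (-3) + (-8) + (6) + (27) + (24) + (12) + (-18) + (-27) = 12.
Reducing mod 7: 12 ≡ 5 (mod 7).
Since F(a, b, c) ≡ 5 ≠ 0 (mod 7), P does NOT lie on the curve.


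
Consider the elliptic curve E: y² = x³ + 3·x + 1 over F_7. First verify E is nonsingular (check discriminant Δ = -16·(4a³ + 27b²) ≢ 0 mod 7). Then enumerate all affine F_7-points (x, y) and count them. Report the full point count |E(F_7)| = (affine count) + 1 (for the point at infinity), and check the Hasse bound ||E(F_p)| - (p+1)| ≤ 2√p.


Affine points = {(0, 1), (0, 6), (2, 1), (2, 6), (3, 3), (3, 4), (4, 0), (5, 1), (5, 6), (6, 2), (6, 5)}; affine count = 11; |E(F_7)| = 12.

Discriminant check: Δ ∝ 4a³ + 27b² = 4·3³ + 27·1² = 4·27 + 27·1 ≡ 2 (mod 7). Nonzero ⇒ E is nonsingular.
For each x ∈ F_7, compute rhs = x³ + 3·x + 1 mod 7, then count y ∈ F_7 with y² ≡ rhs.
  x = 0: rhs = 1, matching y values: 1, 6 (2 points).
  x = 1: rhs = 5, matching y values: none (0 points).
  x = 2: rhs = 1, matching y values: 1, 6 (2 points).
  x = 3: rhs = 2, matching y values: 3, 4 (2 points).
  x = 4: rhs = 0, matching y values: 0 (1 points).
  x = 5: rhs = 1, matching y values: 1, 6 (2 points).
  x = 6: rhs = 4, matching y values: 2, 5 (2 points).
Total affine count: 11.
Full point count |E(F_7)| = 11 + 1 = 12.
Hasse bound: |12 − (7+1)| = |4| = 4 ≤ 2√7 ≈ 5.2915 ✓.


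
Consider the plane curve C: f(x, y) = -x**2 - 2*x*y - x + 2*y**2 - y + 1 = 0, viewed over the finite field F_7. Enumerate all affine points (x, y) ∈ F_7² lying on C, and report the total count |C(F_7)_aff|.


Affine F_7-points: {(0, 2), (2, 2), (2, 4), (3, 3), (3, 4), (4, 3), (4, 5), (6, 5)}; count = 8.

For each of the 49 pairs (x, y) ∈ F_7², evaluate f(x, y) mod 7. Record the zeros.
  x = 0: [0↦1, 1↦2, 2↦0, 3↦2, 4↦1, 5↦4, 6↦4]  zeros at y ∈ {2}
  x = 1: [0↦6, 1↦5, 2↦1, 3↦1, 4↦5, 5↦6, 6↦4]  zeros at y ∈ ∅
  x = 2: [0↦2, 1↦6, 2↦0, 3↦5, 4↦0, 5↦6, 6↦2]  zeros at y ∈ {2, 4}
  x = 3: [0↦3, 1↦5, 2↦4, 3↦0, 4↦0, 5↦4, 6↦5]  zeros at y ∈ {3, 4}
  x = 4: [0↦2, 1↦2, 2↦6, 3↦0, 4↦5, 5↦0, 6↦6]  zeros at y ∈ {3, 5}
  x = 5: [0↦6, 1↦4, 2↦6, 3↦5, 4↦1, 5↦1, 6↦5]  zeros at y ∈ ∅
  x = 6: [0↦1, 1↦4, 2↦4, 3↦1, 4↦2, 5↦0, 6↦2]  zeros at y ∈ {5}
Collecting zeros: affine points = {(0, 2), (2, 2), (2, 4), (3, 3), (3, 4), (4, 3), (4, 5), (6, 5)}.
Total count |C(F_7)_aff| = 8.


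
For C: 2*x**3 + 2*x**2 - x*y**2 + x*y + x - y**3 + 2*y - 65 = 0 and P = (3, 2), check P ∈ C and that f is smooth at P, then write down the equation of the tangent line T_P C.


Tangent line at P: 65*x - 19*y - 157 = 0.

Step 1: f(3, 2) = 0, so P lies on C.
Step 2: partial derivatives
  f_x(x, y) = 6*x**2 + 4*x - y**2 + y + 1, f_y(x, y) = -2*x*y + x - 3*y**2 + 2.
  f_x(P) = 65, f_y(P) = -19 (gradient nonzero, so P is smooth).
Step 3: tangent line at P: 65·(x − 3) + -19·(y − 2) = 0.
Expanding: 65*x - 19*y - 157 = 0.


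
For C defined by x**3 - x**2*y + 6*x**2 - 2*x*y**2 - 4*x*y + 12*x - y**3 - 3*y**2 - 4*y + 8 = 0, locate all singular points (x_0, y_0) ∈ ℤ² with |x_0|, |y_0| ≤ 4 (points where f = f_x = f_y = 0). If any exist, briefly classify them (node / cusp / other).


Singular points: {(-2, 0)}; classification: cusp.

Compute partial derivatives:
  f_x = 3*x**2 - 2*x*y + 12*x - 2*y**2 - 4*y + 12.
  f_y = -x**2 - 4*x*y - 4*x - 3*y**2 - 6*y - 4.
Scan x_0 ∈ {−4, ..., 4}. For each x_0, f_y(x_0, y) is a polynomial in y; find its integer roots y ∈ {−4, ..., 4}, then test f_x and f at those candidates.
  x = -4: f_y(-4, y) = -3*y**2 + 10*y - 4; no integer root y with |y| ≤ 4.
  x = -3: f_y(-3, y) = -3*y**2 + 6*y - 1; no integer root y with |y| ≤ 4.
  x = -2: f_y(-2, y) = -3*y**2 + 2*y; vanishes at y ∈ {0}. (-2, 0): f_x = 0, f = 0 — SINGULAR.
  x = -1: f_y(-1, y) = -3*y**2 - 2*y - 1; no integer root y with |y| ≤ 4.
  x = 0: f_y(0, y) = -3*y**2 - 6*y - 4; no integer root y with |y| ≤ 4.
  x = 1: f_y(1, y) = -3*y**2 - 10*y - 9; no integer root y with |y| ≤ 4.
  x = 2: f_y(2, y) = -3*y**2 - 14*y - 16; vanishes at y ∈ {-2}. (2, -2): f_x = 56 ≠ 0.
  x = 3: f_y(3, y) = -3*y**2 - 18*y - 25; no integer root y with |y| ≤ 4.
  x = 4: f_y(4, y) = -3*y**2 - 22*y - 36; no integer root y with |y| ≤ 4.
Only singular point on the grid: (-2, 0).
Classify: substitute x = -2 + u, y = 0 + v and expand: f = u**3 - u**2*v - 2*u*v**2 - v**3 + v**2.
No constant or linear terms (consistent with a singular point). Quadratic part: v**2. Cubic part: u**3 - u**2*v - 2*u*v**2 - v**3.
The quadratic part v**2 is a perfect square, so there is a single (double) tangent line v = 0, i.e. y = 0. Restricting the cubic part to that line (v = 0) leaves u**3 ≠ 0, so f is not divisible by v and the branch is v² ≈ -u**3 to lowest order — this is a cusp.
Classification: cusp.


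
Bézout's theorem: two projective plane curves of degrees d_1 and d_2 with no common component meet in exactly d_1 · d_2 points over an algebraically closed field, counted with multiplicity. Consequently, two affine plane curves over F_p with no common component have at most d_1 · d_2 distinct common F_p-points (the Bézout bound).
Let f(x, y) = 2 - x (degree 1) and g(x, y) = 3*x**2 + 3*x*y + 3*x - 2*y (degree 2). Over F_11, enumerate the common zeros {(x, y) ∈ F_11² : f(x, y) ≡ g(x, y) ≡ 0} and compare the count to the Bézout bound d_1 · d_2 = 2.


Common zeros: {(2, 1)}; count = 1; Bézout bound = 2.

deg(f) = 1, deg(g) = 2, so Bézout bound = 2.
Scan x ∈ F_11. For each x, list the y ∈ F_11 with f(x, y) ≡ 0 and those with g(x, y) ≡ 0 (mod 11); the common zeros in that column are the intersection.
  x = 0: f ≡ 0 at y ∈ ∅; g ≡ 0 at y ∈ {0}; common: ∅.
  x = 1: f ≡ 0 at y ∈ ∅; g ≡ 0 at y ∈ {5}; common: ∅.
  x = 2: f ≡ 0 at y ∈ {0, 1, 2, 3, 4, 5, 6, 7, 8, 9, 10}; g ≡ 0 at y ∈ {1}; common: {1}.
  x = 3: f ≡ 0 at y ∈ ∅; g ≡ 0 at y ∈ {9}; common: ∅.
  x = 4: f ≡ 0 at y ∈ ∅; g ≡ 0 at y ∈ {5}; common: ∅.
  x = 5: f ≡ 0 at y ∈ ∅; g ≡ 0 at y ∈ {10}; common: ∅.
  x = 6: f ≡ 0 at y ∈ ∅; g ≡ 0 at y ∈ {10}; common: ∅.
  x = 7: f ≡ 0 at y ∈ ∅; g ≡ 0 at y ∈ {1}; common: ∅.
  x = 8: f ≡ 0 at y ∈ ∅; g ≡ 0 at y ∈ ∅; common: ∅.
  x = 9: f ≡ 0 at y ∈ ∅; g ≡ 0 at y ∈ {9}; common: ∅.
  x = 10: f ≡ 0 at y ∈ ∅; g ≡ 0 at y ∈ {0}; common: ∅.
Collecting: common zeros = {(2, 1)}, so the count is 1.
Comparison with the Bézout bound: 1 ≤ 2 = deg(f)·deg(g), as expected for curves with no common component (the affine F_11-count falls short of the bound because intersections may lie at infinity, over extension fields, or carry multiplicity).
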